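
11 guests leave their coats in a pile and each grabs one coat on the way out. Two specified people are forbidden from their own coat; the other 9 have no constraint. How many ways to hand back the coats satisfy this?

33022080

Inclusion-exclusion on the 2 forbidden self-matches:
Σ_{j=0}^{2} (-1)^j C(2,j)(11-j)!
= C(2,0)·11! - C(2,1)·10! + C(2,2)·9!
= 39916800 - 7257600 + 362880
= 33022080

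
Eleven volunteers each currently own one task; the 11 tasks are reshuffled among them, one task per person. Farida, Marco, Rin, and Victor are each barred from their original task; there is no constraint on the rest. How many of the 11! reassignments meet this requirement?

27422640

Inclusion-exclusion on the 4 forbidden self-matches:
Σ_{j=0}^{4} (-1)^j C(4,j)(11-j)!
= C(4,0)·11! - C(4,1)·10! + C(4,2)·9! - C(4,3)·8! + C(4,4)·7!
= 39916800 - 14515200 + 2177280 - 161280 + 5040
= 27422640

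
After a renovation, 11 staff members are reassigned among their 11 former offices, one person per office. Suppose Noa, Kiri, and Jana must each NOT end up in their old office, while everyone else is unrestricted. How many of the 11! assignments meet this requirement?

30078720

Inclusion-exclusion on the 3 forbidden self-matches:
Σ_{j=0}^{3} (-1)^j C(3,j)(11-j)!
= C(3,0)·11! - C(3,1)·10! + C(3,2)·9! - C(3,3)·8!
= 39916800 - 10886400 + 1088640 - 40320
= 30078720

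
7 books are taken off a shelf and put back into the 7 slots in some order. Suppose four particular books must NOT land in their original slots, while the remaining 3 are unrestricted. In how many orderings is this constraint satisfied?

2790

Inclusion-exclusion on the 4 forbidden self-matches:
Σ_{j=0}^{4} (-1)^j C(4,j)(7-j)!
= C(4,0)·7! - C(4,1)·6! + C(4,2)·5! - C(4,3)·4! + C(4,4)·3!
= 5040 - 2880 + 720 - 96 + 6
= 2790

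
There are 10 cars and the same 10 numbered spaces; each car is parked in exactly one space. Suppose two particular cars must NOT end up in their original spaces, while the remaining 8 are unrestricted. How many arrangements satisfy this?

2943360

Let A_j be the event that the j-th constrained one is fixed. By inclusion-exclusion over the 2 events:
Σ_{j=0}^{2} (-1)^j C(2,j)(10-j)!
= C(2,0)·10! - C(2,1)·9! + C(2,2)·8!
= 3628800 - 725760 + 40320
= 2943360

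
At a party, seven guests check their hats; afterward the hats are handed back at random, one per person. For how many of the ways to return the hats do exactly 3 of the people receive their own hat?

315

Choose which 3 of the 7 are fixed: C(7,3) = 35.
The remaining 4 must be deranged: !4 = 9.
Total: 35 × 9 = 315.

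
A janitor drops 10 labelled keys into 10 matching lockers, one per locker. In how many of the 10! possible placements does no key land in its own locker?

!10 is the nearest integer to 10!/e.
10! = 3628800, and 3628800/e ≈ 1334960.92, so !10 = 1334961.

1334961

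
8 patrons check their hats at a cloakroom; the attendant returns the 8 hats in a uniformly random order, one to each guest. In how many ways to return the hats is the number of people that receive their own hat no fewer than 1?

25487

Sum C(8,i)·!(8-i) for i = 1..8:
  i=1: C(8,1)·!7 = 8·1854 = 14832
  i=2: C(8,2)·!6 = 28·265 = 7420
  i=3: C(8,3)·!5 = 56·44 = 2464
  i=4: C(8,4)·!4 = 70·9 = 630
  i=5: C(8,5)·!3 = 56·2 = 112
  i=6: C(8,6)·!2 = 28·1 = 28
  i=7: C(8,7)·!1 = 8·0 = 0
  i=8: C(8,8)·!0 = 1·1 = 1
Total = 25487.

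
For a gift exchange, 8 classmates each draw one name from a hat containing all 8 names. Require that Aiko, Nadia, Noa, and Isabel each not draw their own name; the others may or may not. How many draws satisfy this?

24024

Let A_j be the event that the j-th constrained one is fixed. By inclusion-exclusion over the 4 events:
Σ_{j=0}^{4} (-1)^j C(4,j)(8-j)!
= C(4,0)·8! - C(4,1)·7! + C(4,2)·6! - C(4,3)·5! + C(4,4)·4!
= 40320 - 20160 + 4320 - 480 + 24
= 24024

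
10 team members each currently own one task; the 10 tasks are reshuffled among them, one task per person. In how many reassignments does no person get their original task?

1334961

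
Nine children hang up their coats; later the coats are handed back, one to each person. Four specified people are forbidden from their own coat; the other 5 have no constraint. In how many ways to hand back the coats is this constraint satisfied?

Let A_j be the event that the j-th constrained one is fixed. By inclusion-exclusion over the 4 events:
Σ_{j=0}^{4} (-1)^j C(4,j)(9-j)!
= C(4,0)·9! - C(4,1)·8! + C(4,2)·7! - C(4,3)·6! + C(4,4)·5!
= 362880 - 161280 + 30240 - 2880 + 120
= 229080

229080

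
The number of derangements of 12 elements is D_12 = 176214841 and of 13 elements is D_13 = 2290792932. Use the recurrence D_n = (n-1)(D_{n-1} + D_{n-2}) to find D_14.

D_14 = (14-1)·(D_13 + D_12) = 13·(2290792932 + 176214841) = 13·2467007773 = 32071101049.

32071101049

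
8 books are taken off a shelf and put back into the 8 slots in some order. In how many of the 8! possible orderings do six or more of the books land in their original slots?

29

# with exactly i fixed is C(8,i)·!(8-i); sum over i=6..8:
  i=6: C(8,6)·!2 = 28·1 = 28
  i=7: C(8,7)·!1 = 8·0 = 0
  i=8: C(8,8)·!0 = 1·1 = 1
Total = 29.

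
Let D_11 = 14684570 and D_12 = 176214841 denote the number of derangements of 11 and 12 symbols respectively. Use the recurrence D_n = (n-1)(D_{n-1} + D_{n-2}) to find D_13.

2290792932

D_13 = (13-1)·(D_12 + D_11) = 12·(176214841 + 14684570) = 12·190899411 = 2290792932.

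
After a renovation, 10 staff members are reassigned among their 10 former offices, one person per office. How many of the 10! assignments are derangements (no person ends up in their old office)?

1334961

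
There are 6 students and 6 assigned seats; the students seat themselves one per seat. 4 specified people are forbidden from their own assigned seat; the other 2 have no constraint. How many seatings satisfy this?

362

Let A_j be the event that the j-th constrained one is fixed. By inclusion-exclusion over the 4 events:
Σ_{j=0}^{4} (-1)^j C(4,j)(6-j)!
= C(4,0)·6! - C(4,1)·5! + C(4,2)·4! - C(4,3)·3! + C(4,4)·2!
= 720 - 480 + 144 - 24 + 2
= 362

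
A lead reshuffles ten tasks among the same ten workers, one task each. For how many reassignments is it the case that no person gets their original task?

By inclusion-exclusion, !10 = Σ (-1)^k · 10!/k! for k=0..10
= 10! - 10!/1! + 10!/2! - 10!/3! + 10!/4! - 10!/5! + 10!/6! - 10!/7! + 10!/8! - 10!/9! + 10!/10!
= 3628800 - 3628800 + 1814400 - 604800 + 151200 - 30240 + 5040 - 720 + 90 - 10 + 1
= 1334961

1334961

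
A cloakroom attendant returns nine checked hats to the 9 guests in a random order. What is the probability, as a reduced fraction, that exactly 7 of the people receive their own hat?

Favorable outcomes: C(9,7)·!2 = 36·1 = 36.
Total outcomes: 9! = 362880.
Probability = 36/362880 = 1/10080.

1/10080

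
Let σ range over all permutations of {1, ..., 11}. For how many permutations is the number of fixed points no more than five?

Sum C(11,i)·!(11-i) for i = 0..5:
  i=0: C(11,0)·!11 = 1·14684570 = 14684570
  i=1: C(11,1)·!10 = 11·1334961 = 14684571
  i=2: C(11,2)·!9 = 55·133496 = 7342280
  i=3: C(11,3)·!8 = 165·14833 = 2447445
  i=4: C(11,4)·!7 = 330·1854 = 611820
  i=5: C(11,5)·!6 = 462·265 = 122430
Total = 39893116.

39893116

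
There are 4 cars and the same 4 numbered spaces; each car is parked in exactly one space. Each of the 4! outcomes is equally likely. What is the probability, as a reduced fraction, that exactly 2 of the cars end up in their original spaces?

1/4

Favorable outcomes: C(4,2)·!2 = 6·1 = 6.
Total outcomes: 4! = 24.
Probability = 6/24 = 1/4.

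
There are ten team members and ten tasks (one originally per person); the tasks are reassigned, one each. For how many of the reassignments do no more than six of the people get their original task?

3628514

Sum C(10,i)·!(10-i) for i = 0..6:
  i=0: C(10,0)·!10 = 1·1334961 = 1334961
  i=1: C(10,1)·!9 = 10·133496 = 1334960
  i=2: C(10,2)·!8 = 45·14833 = 667485
  i=3: C(10,3)·!7 = 120·1854 = 222480
  i=4: C(10,4)·!6 = 210·265 = 55650
  i=5: C(10,5)·!5 = 252·44 = 11088
  i=6: C(10,6)·!4 = 210·9 = 1890
Total = 3628514.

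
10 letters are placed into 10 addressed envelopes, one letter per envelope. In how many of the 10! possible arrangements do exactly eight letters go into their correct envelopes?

Pick the 8 fixed positions: C(10,8) = 45 ways.
The remaining 2 must be deranged: !2 = 1.
Total: 45 × 1 = 45.

45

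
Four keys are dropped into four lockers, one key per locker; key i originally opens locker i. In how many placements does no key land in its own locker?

9

Use !n = n·!(n-1) + (-1)^n.
!4 = 4·2 + 1 = 9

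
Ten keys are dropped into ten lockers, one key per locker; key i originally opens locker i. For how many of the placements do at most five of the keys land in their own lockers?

# with exactly i fixed is C(10,i)·!(10-i); sum over i=0..5:
  i=0: C(10,0)·!10 = 1·1334961 = 1334961
  i=1: C(10,1)·!9 = 10·133496 = 1334960
  i=2: C(10,2)·!8 = 45·14833 = 667485
  i=3: C(10,3)·!7 = 120·1854 = 222480
  i=4: C(10,4)·!6 = 210·265 = 55650
  i=5: C(10,5)·!5 = 252·44 = 11088
Total = 3626624.

3626624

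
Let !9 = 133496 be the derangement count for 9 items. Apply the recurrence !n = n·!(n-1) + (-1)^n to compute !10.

1334961

!10 = 10·133496 + 1 = 1334961.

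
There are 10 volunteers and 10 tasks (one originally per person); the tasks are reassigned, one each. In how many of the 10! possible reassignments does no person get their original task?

1334961

The number of derangements of 10 is !10 = Σ_{k=0}^{10} (-1)^k·10!/k!
= 10! - 10!/1! + 10!/2! - 10!/3! + 10!/4! - 10!/5! + 10!/6! - 10!/7! + 10!/8! - 10!/9! + 10!/10!
= 3628800 - 3628800 + 1814400 - 604800 + 151200 - 30240 + 5040 - 720 + 90 - 10 + 1
= 1334961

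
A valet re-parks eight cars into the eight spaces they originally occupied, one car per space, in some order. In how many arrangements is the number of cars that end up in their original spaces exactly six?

28

Pick the 6 fixed positions: C(8,6) = 28 ways.
The remaining 2 must be deranged: !2 = 1.
Total: 28 × 1 = 28.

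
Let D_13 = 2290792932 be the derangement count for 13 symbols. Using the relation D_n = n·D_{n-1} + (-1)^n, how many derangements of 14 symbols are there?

32071101049

D_14 = 14·2290792932 + 1 = 32071101049.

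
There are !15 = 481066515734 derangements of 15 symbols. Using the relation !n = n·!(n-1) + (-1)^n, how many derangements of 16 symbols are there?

!16 = 16·481066515734 + 1 = 7697064251745.

7697064251745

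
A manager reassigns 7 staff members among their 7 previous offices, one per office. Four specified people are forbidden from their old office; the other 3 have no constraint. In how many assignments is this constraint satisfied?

2790

Inclusion-exclusion on the 4 forbidden self-matches:
Σ_{j=0}^{4} (-1)^j C(4,j)(7-j)!
= C(4,0)·7! - C(4,1)·6! + C(4,2)·5! - C(4,3)·4! + C(4,4)·3!
= 5040 - 2880 + 720 - 96 + 6
= 2790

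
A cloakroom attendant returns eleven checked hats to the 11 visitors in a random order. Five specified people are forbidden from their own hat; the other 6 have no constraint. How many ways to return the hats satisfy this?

25022880

Inclusion-exclusion on the 5 forbidden self-matches:
Σ_{j=0}^{5} (-1)^j C(5,j)(11-j)!
= C(5,0)·11! - C(5,1)·10! + C(5,2)·9! - C(5,3)·8! + C(5,4)·7! - C(5,5)·6!
= 39916800 - 18144000 + 3628800 - 403200 + 25200 - 720
= 25022880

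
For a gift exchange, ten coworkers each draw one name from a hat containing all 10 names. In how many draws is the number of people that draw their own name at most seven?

Sum C(10,i)·!(10-i) for i = 0..7:
  i=0: C(10,0)·!10 = 1·1334961 = 1334961
  i=1: C(10,1)·!9 = 10·133496 = 1334960
  i=2: C(10,2)·!8 = 45·14833 = 667485
  i=3: C(10,3)·!7 = 120·1854 = 222480
  i=4: C(10,4)·!6 = 210·265 = 55650
  i=5: C(10,5)·!5 = 252·44 = 11088
  i=6: C(10,6)·!4 = 210·9 = 1890
  i=7: C(10,7)·!3 = 120·2 = 240
Total = 3628754.

3628754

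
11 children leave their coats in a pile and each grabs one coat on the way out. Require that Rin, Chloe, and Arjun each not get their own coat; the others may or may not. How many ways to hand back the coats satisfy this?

30078720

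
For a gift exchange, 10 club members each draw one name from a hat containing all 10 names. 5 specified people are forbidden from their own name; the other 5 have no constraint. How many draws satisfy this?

2170680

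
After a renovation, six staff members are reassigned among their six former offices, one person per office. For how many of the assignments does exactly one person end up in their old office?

264

Choose which one of the 6 is fixed: C(6,1) = 6.
The other 5 form a derangement: !5 = 44.
Total: 6 × 44 = 264.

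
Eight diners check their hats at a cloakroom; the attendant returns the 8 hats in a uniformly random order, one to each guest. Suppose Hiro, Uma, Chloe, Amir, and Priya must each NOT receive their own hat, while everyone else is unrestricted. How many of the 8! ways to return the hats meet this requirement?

21234

Inclusion-exclusion on the 5 forbidden self-matches:
Σ_{j=0}^{5} (-1)^j C(5,j)(8-j)!
= C(5,0)·8! - C(5,1)·7! + C(5,2)·6! - C(5,3)·5! + C(5,4)·4! - C(5,5)·3!
= 40320 - 25200 + 7200 - 1200 + 120 - 6
= 21234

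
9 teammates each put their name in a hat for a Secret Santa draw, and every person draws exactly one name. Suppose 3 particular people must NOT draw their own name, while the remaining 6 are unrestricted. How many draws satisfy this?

256320

Let A_j be the event that the j-th constrained one is fixed. By inclusion-exclusion over the 3 events:
Σ_{j=0}^{3} (-1)^j C(3,j)(9-j)!
= C(3,0)·9! - C(3,1)·8! + C(3,2)·7! - C(3,3)·6!
= 362880 - 120960 + 15120 - 720
= 256320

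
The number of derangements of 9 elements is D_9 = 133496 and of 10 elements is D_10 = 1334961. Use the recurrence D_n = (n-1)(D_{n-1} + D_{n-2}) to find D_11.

14684570

D_11 = (11-1)·(D_10 + D_9) = 10·(1334961 + 133496) = 10·1468457 = 14684570.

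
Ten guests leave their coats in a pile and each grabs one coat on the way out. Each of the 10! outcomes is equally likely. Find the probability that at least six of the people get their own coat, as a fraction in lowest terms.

Favorable outcomes: Σ_{i≥6} C(10,i)·!(10-i) = 210·9 + 120·2 + 45·1 + 10·0 + 1·1 = 2176.
Total outcomes: 10! = 3628800.
Probability = 2176/3628800 = 17/28350.

17/28350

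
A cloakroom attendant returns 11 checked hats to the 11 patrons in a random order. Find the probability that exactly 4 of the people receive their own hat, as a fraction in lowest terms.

103/6720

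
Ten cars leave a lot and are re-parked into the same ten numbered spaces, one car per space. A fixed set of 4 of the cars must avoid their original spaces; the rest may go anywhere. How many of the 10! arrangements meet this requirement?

Inclusion-exclusion on the 4 forbidden self-matches:
Σ_{j=0}^{4} (-1)^j C(4,j)(10-j)!
= C(4,0)·10! - C(4,1)·9! + C(4,2)·8! - C(4,3)·7! + C(4,4)·6!
= 3628800 - 1451520 + 241920 - 20160 + 720
= 2399760

2399760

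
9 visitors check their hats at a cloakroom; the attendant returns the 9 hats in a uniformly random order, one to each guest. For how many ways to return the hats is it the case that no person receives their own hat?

133496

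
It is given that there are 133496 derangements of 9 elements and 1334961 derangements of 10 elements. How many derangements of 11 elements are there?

14684570

!11 = (11-1)·(!10 + !9) = 10·(1334961 + 133496) = 10·1468457 = 14684570.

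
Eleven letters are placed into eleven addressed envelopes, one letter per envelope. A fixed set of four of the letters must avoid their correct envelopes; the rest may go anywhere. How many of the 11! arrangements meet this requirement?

Let A_j be the event that the j-th constrained one is fixed. By inclusion-exclusion over the 4 events:
Σ_{j=0}^{4} (-1)^j C(4,j)(11-j)!
= C(4,0)·11! - C(4,1)·10! + C(4,2)·9! - C(4,3)·8! + C(4,4)·7!
= 39916800 - 14515200 + 2177280 - 161280 + 5040
= 27422640

27422640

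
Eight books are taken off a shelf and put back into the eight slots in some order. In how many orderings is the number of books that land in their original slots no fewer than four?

Sum C(8,i)·!(8-i) for i = 4..8:
  i=4: C(8,4)·!4 = 70·9 = 630
  i=5: C(8,5)·!3 = 56·2 = 112
  i=6: C(8,6)·!2 = 28·1 = 28
  i=7: C(8,7)·!1 = 8·0 = 0
  i=8: C(8,8)·!0 = 1·1 = 1
Total = 771.

771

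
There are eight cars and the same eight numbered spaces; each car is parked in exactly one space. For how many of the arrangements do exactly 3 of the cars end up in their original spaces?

2464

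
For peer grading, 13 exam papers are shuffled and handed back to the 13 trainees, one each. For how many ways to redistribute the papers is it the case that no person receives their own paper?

2290792932

The subfactorial !13 = [13!/e] (nearest integer).
13! = 6227020800, and 6227020800/e ≈ 2290792932.07, so !13 = 2290792932.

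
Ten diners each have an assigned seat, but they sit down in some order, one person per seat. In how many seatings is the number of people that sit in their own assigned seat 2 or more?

958879

Sum C(10,i)·!(10-i) for i = 2..10:
  i=2: C(10,2)·!8 = 45·14833 = 667485
  i=3: C(10,3)·!7 = 120·1854 = 222480
  i=4: C(10,4)·!6 = 210·265 = 55650
  i=5: C(10,5)·!5 = 252·44 = 11088
  i=6: C(10,6)·!4 = 210·9 = 1890
  i=7: C(10,7)·!3 = 120·2 = 240
  i=8: C(10,8)·!2 = 45·1 = 45
  i=9: C(10,9)·!1 = 10·0 = 0
  i=10: C(10,10)·!0 = 1·1 = 1
Total = 958879.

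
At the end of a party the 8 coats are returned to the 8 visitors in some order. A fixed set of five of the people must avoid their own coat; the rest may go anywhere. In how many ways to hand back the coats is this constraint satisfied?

Let A_j be the event that the j-th constrained one is fixed. By inclusion-exclusion over the 5 events:
Σ_{j=0}^{5} (-1)^j C(5,j)(8-j)!
= C(5,0)·8! - C(5,1)·7! + C(5,2)·6! - C(5,3)·5! + C(5,4)·4! - C(5,5)·3!
= 40320 - 25200 + 7200 - 1200 + 120 - 6
= 21234

21234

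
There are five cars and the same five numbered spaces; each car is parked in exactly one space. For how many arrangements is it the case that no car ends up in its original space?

By inclusion-exclusion, !5 = Σ (-1)^k · 5!/k! for k=0..5
= 5! - 5!/1! + 5!/2! - 5!/3! + 5!/4! - 5!/5!
= 120 - 120 + 60 - 20 + 5 - 1
= 44

44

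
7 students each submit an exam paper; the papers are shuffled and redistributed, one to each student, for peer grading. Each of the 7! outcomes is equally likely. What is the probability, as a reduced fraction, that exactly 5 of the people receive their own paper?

1/240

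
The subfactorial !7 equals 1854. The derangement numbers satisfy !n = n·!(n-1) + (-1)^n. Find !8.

14833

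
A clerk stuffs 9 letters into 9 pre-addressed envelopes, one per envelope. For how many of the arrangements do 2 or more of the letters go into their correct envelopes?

95887

# with exactly i fixed is C(9,i)·!(9-i); sum over i=2..9:
  i=2: C(9,2)·!7 = 36·1854 = 66744
  i=3: C(9,3)·!6 = 84·265 = 22260
  i=4: C(9,4)·!5 = 126·44 = 5544
  i=5: C(9,5)·!4 = 126·9 = 1134
  i=6: C(9,6)·!3 = 84·2 = 168
  i=7: C(9,7)·!2 = 36·1 = 36
  i=8: C(9,8)·!1 = 9·0 = 0
  i=9: C(9,9)·!0 = 1·1 = 1
Total = 95887.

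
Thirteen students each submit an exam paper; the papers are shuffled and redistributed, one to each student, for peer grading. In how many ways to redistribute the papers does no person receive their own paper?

2290792932

By inclusion-exclusion, !13 = Σ (-1)^k · 13!/k! for k=0..13
= 13! - 13!/1! + 13!/2! - 13!/3! + 13!/4! - 13!/5! + 13!/6! - 13!/7! + 13!/8! - 13!/9! + 13!/10! - 13!/11! + 13!/12! - 13!/13!
= 6227020800 - 6227020800 + 3113510400 - 1037836800 + 259459200 - 51891840 + 8648640 - 1235520 + 154440 - 17160 + 1716 - 156 + 13 - 1
= 2290792932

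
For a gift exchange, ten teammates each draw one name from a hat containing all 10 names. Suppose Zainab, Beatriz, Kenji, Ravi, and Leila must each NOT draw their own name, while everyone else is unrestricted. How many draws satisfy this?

2170680

Inclusion-exclusion on the 5 forbidden self-matches:
Σ_{j=0}^{5} (-1)^j C(5,j)(10-j)!
= C(5,0)·10! - C(5,1)·9! + C(5,2)·8! - C(5,3)·7! + C(5,4)·6! - C(5,5)·5!
= 3628800 - 1814400 + 403200 - 50400 + 3600 - 120
= 2170680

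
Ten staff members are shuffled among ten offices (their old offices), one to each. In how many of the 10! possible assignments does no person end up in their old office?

1334961

Use !n = (n-1)(!(n-1) + !(n-2)).
!10 = 9·(133496 + 14833) = 9·148329 = 1334961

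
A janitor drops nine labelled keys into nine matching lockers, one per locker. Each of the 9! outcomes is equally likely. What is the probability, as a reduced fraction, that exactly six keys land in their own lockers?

1/2160

Favorable outcomes: C(9,6)·!3 = 84·2 = 168.
Total outcomes: 9! = 362880.
Probability = 168/362880 = 1/2160.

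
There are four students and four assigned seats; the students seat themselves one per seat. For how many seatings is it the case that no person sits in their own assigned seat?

9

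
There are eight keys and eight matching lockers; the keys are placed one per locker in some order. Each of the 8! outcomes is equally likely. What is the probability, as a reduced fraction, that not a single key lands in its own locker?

Favorable outcomes: !8 = 14833.
Total outcomes: 8! = 40320.
Probability = 14833/40320 = 2119/5760.

2119/5760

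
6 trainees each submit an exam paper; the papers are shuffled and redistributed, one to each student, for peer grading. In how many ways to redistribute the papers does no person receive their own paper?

265

Use !n = n·!(n-1) + (-1)^n.
!6 = 6·44 + 1 = 265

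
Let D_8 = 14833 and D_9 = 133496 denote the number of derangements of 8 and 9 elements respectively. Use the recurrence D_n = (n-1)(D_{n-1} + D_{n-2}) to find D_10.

D_10 = (10-1)·(D_9 + D_8) = 9·(133496 + 14833) = 9·148329 = 1334961.

1334961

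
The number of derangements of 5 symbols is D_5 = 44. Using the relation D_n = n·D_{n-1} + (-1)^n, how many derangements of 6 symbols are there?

D_6 = 6·44 + 1 = 265.

265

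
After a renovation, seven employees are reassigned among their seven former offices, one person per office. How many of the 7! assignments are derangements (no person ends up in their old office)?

!7 is the nearest integer to 7!/e.
7! = 5040, and 5040/e ≈ 1854.11, so !7 = 1854.

1854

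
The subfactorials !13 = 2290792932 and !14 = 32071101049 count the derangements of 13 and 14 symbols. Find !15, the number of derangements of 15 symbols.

481066515734

!15 = (15-1)·(!14 + !13) = 14·(32071101049 + 2290792932) = 14·34361893981 = 481066515734.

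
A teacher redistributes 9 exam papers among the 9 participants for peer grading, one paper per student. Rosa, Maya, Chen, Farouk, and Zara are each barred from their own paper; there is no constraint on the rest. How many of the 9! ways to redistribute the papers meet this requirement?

205056

Inclusion-exclusion on the 5 forbidden self-matches:
Σ_{j=0}^{5} (-1)^j C(5,j)(9-j)!
= C(5,0)·9! - C(5,1)·8! + C(5,2)·7! - C(5,3)·6! + C(5,4)·5! - C(5,5)·4!
= 362880 - 201600 + 50400 - 7200 + 600 - 24
= 205056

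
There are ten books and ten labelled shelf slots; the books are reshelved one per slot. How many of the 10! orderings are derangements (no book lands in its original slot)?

!10 is the nearest integer to 10!/e.
10! = 3628800, and 3628800/e ≈ 1334960.92, so !10 = 1334961.

1334961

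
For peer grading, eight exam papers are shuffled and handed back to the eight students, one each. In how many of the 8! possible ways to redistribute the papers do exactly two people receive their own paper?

7420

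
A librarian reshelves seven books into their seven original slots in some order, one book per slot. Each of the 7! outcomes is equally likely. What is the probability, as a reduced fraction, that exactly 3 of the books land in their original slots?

Favorable outcomes: C(7,3)·!4 = 35·9 = 315.
Total outcomes: 7! = 5040.
Probability = 315/5040 = 1/16.

1/16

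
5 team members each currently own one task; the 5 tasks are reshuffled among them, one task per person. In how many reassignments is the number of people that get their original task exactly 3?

10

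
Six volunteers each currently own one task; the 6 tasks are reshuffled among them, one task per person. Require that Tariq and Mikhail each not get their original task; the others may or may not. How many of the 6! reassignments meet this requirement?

Inclusion-exclusion on the 2 forbidden self-matches:
Σ_{j=0}^{2} (-1)^j C(2,j)(6-j)!
= C(2,0)·6! - C(2,1)·5! + C(2,2)·4!
= 720 - 240 + 24
= 504

504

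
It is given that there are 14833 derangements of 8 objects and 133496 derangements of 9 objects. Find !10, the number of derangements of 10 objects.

1334961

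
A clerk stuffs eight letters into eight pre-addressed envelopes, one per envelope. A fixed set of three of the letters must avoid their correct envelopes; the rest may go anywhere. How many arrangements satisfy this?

27240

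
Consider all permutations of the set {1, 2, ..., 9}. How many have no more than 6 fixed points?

362843

# with exactly i fixed is C(9,i)·!(9-i); sum over i=0..6:
  i=0: C(9,0)·!9 = 1·133496 = 133496
  i=1: C(9,1)·!8 = 9·14833 = 133497
  i=2: C(9,2)·!7 = 36·1854 = 66744
  i=3: C(9,3)·!6 = 84·265 = 22260
  i=4: C(9,4)·!5 = 126·44 = 5544
  i=5: C(9,5)·!4 = 126·9 = 1134
  i=6: C(9,6)·!3 = 84·2 = 168
Total = 362843.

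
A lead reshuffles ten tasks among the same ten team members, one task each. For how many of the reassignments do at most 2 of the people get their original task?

3337406

Sum C(10,i)·!(10-i) for i = 0..2:
  i=0: C(10,0)·!10 = 1·1334961 = 1334961
  i=1: C(10,1)·!9 = 10·133496 = 1334960
  i=2: C(10,2)·!8 = 45·14833 = 667485
Total = 3337406.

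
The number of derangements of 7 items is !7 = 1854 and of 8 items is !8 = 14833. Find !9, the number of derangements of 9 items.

133496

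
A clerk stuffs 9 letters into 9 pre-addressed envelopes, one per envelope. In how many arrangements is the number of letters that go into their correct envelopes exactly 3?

Pick the 3 fixed positions: C(9,3) = 84 ways.
The remaining 6 must be deranged: !6 = 265.
Total: 84 × 265 = 22260.

22260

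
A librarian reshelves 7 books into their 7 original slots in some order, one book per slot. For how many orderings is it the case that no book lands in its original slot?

Recurrence: !7 = 7·!6 + (-1)^7.
!7 = 7·265 - 1 = 1854

1854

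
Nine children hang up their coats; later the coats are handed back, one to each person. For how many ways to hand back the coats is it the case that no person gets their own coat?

133496

By inclusion-exclusion, !9 = Σ (-1)^k · 9!/k! for k=0..9
= 9! - 9!/1! + 9!/2! - 9!/3! + 9!/4! - 9!/5! + 9!/6! - 9!/7! + 9!/8! - 9!/9!
= 362880 - 362880 + 181440 - 60480 + 15120 - 3024 + 504 - 72 + 9 - 1
= 133496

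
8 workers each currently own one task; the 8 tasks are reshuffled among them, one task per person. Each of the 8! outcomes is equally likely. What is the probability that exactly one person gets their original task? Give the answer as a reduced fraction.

103/280

Favorable outcomes: C(8,1)·!7 = 8·1854 = 14832.
Total outcomes: 8! = 40320.
Probability = 14832/40320 = 103/280.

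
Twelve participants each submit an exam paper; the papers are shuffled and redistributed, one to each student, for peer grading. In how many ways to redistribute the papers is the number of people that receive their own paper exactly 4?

7342335

Choose which 4 of the 12 are fixed: C(12,4) = 495.
The other 8 form a derangement: !8 = 14833.
Total: 495 × 14833 = 7342335.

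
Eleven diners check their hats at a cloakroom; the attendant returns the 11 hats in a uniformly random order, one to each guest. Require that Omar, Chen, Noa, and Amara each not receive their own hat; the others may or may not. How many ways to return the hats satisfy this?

Inclusion-exclusion on the 4 forbidden self-matches:
Σ_{j=0}^{4} (-1)^j C(4,j)(11-j)!
= C(4,0)·11! - C(4,1)·10! + C(4,2)·9! - C(4,3)·8! + C(4,4)·7!
= 39916800 - 14515200 + 2177280 - 161280 + 5040
= 27422640

27422640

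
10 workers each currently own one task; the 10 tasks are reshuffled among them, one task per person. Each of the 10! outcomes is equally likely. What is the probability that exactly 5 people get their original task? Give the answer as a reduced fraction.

11/3600

Favorable outcomes: C(10,5)·!5 = 252·44 = 11088.
Total outcomes: 10! = 3628800.
Probability = 11088/3628800 = 11/3600.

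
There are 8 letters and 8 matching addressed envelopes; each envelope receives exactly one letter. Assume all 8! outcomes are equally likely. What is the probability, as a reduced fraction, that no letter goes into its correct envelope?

Favorable outcomes: !8 = 14833.
Total outcomes: 8! = 40320.
Probability = 14833/40320 = 2119/5760.

2119/5760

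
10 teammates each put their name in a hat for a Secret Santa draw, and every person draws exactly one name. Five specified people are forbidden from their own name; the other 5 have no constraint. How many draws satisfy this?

Let A_j be the event that the j-th constrained one is fixed. By inclusion-exclusion over the 5 events:
Σ_{j=0}^{5} (-1)^j C(5,j)(10-j)!
= C(5,0)·10! - C(5,1)·9! + C(5,2)·8! - C(5,3)·7! + C(5,4)·6! - C(5,5)·5!
= 3628800 - 1814400 + 403200 - 50400 + 3600 - 120
= 2170680

2170680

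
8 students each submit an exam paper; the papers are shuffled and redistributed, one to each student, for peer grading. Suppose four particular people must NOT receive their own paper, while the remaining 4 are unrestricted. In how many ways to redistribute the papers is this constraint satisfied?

24024

Inclusion-exclusion on the 4 forbidden self-matches:
Σ_{j=0}^{4} (-1)^j C(4,j)(8-j)!
= C(4,0)·8! - C(4,1)·7! + C(4,2)·6! - C(4,3)·5! + C(4,4)·4!
= 40320 - 20160 + 4320 - 480 + 24
= 24024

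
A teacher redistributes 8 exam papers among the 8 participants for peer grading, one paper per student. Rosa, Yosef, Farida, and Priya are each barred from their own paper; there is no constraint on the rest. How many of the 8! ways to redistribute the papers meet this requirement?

24024

Let A_j be the event that the j-th constrained one is fixed. By inclusion-exclusion over the 4 events:
Σ_{j=0}^{4} (-1)^j C(4,j)(8-j)!
= C(4,0)·8! - C(4,1)·7! + C(4,2)·6! - C(4,3)·5! + C(4,4)·4!
= 40320 - 20160 + 4320 - 480 + 24
= 24024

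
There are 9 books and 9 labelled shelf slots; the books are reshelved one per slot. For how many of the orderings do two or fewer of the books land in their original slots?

333737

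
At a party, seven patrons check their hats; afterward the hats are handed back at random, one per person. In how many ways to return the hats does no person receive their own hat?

The number of derangements of 7 is !7 = Σ_{k=0}^{7} (-1)^k·7!/k!
= 7! - 7!/1! + 7!/2! - 7!/3! + 7!/4! - 7!/5! + 7!/6! - 7!/7!
= 5040 - 5040 + 2520 - 840 + 210 - 42 + 7 - 1
= 1854

1854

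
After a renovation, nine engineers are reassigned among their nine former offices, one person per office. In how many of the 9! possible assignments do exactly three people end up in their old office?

22260

Choose which 3 of the 9 are fixed: C(9,3) = 84.
The remaining 6 must be deranged: !6 = 265.
Total: 84 × 265 = 22260.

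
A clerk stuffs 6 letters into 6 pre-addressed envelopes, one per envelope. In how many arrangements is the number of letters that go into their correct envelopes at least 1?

455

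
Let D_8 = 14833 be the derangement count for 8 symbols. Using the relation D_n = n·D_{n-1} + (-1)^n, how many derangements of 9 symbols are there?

133496

D_9 = 9·14833 - 1 = 133496.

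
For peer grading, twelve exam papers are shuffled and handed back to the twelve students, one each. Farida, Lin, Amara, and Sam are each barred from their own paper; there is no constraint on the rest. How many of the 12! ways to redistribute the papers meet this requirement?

339696000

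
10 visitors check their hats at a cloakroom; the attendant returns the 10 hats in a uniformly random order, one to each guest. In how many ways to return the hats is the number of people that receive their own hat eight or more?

46

# with exactly i fixed is C(10,i)·!(10-i); sum over i=8..10:
  i=8: C(10,8)·!2 = 45·1 = 45
  i=9: C(10,9)·!1 = 10·0 = 0
  i=10: C(10,10)·!0 = 1·1 = 1
Total = 46.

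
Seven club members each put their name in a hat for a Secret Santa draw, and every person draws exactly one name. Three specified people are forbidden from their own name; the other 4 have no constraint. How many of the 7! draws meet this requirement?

3216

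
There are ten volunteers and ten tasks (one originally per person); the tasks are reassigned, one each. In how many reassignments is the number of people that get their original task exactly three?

222480

Pick the 3 fixed positions: C(10,3) = 120 ways.
The other 7 form a derangement: !7 = 1854.
Total: 120 × 1854 = 222480.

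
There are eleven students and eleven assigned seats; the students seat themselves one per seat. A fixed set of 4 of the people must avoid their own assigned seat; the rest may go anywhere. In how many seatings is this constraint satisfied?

27422640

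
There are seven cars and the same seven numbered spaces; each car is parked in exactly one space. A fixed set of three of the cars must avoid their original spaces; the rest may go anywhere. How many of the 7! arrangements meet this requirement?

3216

Inclusion-exclusion on the 3 forbidden self-matches:
Σ_{j=0}^{3} (-1)^j C(3,j)(7-j)!
= C(3,0)·7! - C(3,1)·6! + C(3,2)·5! - C(3,3)·4!
= 5040 - 2160 + 360 - 24
= 3216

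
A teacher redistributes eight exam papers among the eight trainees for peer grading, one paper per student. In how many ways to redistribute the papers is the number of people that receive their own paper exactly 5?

112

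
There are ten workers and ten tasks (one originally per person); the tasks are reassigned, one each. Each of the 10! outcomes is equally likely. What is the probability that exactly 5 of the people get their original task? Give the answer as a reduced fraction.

Favorable outcomes: C(10,5)·!5 = 252·44 = 11088.
Total outcomes: 10! = 3628800.
Probability = 11088/3628800 = 11/3600.

11/3600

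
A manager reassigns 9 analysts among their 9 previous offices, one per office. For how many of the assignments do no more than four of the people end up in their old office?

361541

Sum C(9,i)·!(9-i) for i = 0..4:
  i=0: C(9,0)·!9 = 1·133496 = 133496
  i=1: C(9,1)·!8 = 9·14833 = 133497
  i=2: C(9,2)·!7 = 36·1854 = 66744
  i=3: C(9,3)·!6 = 84·265 = 22260
  i=4: C(9,4)·!5 = 126·44 = 5544
Total = 361541.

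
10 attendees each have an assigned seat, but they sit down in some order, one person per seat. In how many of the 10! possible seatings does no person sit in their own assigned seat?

1334961

The number of derangements of 10 is !10 = Σ_{k=0}^{10} (-1)^k·10!/k!
= 10! - 10!/1! + 10!/2! - 10!/3! + 10!/4! - 10!/5! + 10!/6! - 10!/7! + 10!/8! - 10!/9! + 10!/10!
= 3628800 - 3628800 + 1814400 - 604800 + 151200 - 30240 + 5040 - 720 + 90 - 10 + 1
= 1334961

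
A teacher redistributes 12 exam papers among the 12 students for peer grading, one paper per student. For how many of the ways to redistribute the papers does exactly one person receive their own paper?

176214840

Pick the single fixed position: C(12,1) = 12 ways.
The other 11 form a derangement: !11 = 14684570.
Total: 12 × 14684570 = 176214840.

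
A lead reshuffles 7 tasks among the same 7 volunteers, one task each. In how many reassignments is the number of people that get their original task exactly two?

Pick the 2 fixed positions: C(7,2) = 21 ways.
The remaining 5 must be deranged: !5 = 44.
Total: 21 × 44 = 924.

924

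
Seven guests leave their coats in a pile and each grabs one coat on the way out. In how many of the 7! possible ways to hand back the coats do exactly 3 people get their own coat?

Pick the 3 fixed positions: C(7,3) = 35 ways.
The other 4 form a derangement: !4 = 9.
Total: 35 × 9 = 315.

315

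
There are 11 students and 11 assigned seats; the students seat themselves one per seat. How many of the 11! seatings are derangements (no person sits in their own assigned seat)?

14684570

Use !n = n·!(n-1) + (-1)^n.
!11 = 11·1334961 - 1 = 14684570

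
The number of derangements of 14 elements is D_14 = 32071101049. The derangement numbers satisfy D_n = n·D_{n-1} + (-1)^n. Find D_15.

D_15 = 15·32071101049 - 1 = 481066515734.

481066515734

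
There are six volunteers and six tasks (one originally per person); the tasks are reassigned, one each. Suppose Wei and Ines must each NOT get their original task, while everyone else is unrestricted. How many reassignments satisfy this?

504

Let A_j be the event that the j-th constrained one is fixed. By inclusion-exclusion over the 2 events:
Σ_{j=0}^{2} (-1)^j C(2,j)(6-j)!
= C(2,0)·6! - C(2,1)·5! + C(2,2)·4!
= 720 - 240 + 24
= 504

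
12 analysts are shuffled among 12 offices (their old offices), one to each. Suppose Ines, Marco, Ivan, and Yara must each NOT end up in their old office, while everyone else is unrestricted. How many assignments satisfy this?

339696000

Let A_j be the event that the j-th constrained one is fixed. By inclusion-exclusion over the 4 events:
Σ_{j=0}^{4} (-1)^j C(4,j)(12-j)!
= C(4,0)·12! - C(4,1)·11! + C(4,2)·10! - C(4,3)·9! + C(4,4)·8!
= 479001600 - 159667200 + 21772800 - 1451520 + 40320
= 339696000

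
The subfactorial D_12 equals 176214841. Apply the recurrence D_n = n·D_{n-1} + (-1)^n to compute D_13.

2290792932

D_13 = 13·176214841 - 1 = 2290792932.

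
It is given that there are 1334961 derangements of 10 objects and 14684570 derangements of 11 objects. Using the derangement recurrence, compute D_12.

176214841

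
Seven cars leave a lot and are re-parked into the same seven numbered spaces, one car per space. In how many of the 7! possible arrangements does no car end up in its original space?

1854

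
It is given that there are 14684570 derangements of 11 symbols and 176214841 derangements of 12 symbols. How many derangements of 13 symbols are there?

2290792932

D_13 = (13-1)·(D_12 + D_11) = 12·(176214841 + 14684570) = 12·190899411 = 2290792932.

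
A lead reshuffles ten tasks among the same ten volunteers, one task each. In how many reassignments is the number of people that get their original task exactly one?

1334960

Pick the single fixed position: C(10,1) = 10 ways.
The remaining 9 must be deranged: !9 = 133496.
Total: 10 × 133496 = 1334960.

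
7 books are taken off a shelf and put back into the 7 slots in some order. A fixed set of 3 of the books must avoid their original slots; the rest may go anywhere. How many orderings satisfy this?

3216

Let A_j be the event that the j-th constrained one is fixed. By inclusion-exclusion over the 3 events:
Σ_{j=0}^{3} (-1)^j C(3,j)(7-j)!
= C(3,0)·7! - C(3,1)·6! + C(3,2)·5! - C(3,3)·4!
= 5040 - 2160 + 360 - 24
= 3216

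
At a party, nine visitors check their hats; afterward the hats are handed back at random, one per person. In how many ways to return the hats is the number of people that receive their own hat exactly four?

Pick the 4 fixed positions: C(9,4) = 126 ways.
The remaining 5 must be deranged: !5 = 44.
Total: 126 × 44 = 5544.

5544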